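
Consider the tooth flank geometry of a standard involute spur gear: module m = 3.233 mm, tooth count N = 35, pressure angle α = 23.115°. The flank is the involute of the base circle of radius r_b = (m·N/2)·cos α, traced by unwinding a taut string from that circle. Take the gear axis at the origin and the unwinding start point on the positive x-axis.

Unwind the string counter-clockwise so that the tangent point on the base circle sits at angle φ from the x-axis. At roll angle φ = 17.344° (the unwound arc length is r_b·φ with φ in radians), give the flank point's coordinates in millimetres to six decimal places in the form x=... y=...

x=54.365136 y=0.476730

pitch radius r_p = m·N/2 = 3.233·35/2 = 56.577500
base radius r_b = r_p·cos α = 56.577500·cos 23.115° = 52.035388
roll angle φ = 17.344° = 0.30270991 rad
x = r_b·(cos φ + φ·sin φ) = 52.035388·(0.95453215 + 0.30270991·0.29810799) = 54.365136
y = r_b·(sin φ − φ·cos φ) = 52.035388·(0.29810799 − 0.30270991·0.95453215) = 0.476730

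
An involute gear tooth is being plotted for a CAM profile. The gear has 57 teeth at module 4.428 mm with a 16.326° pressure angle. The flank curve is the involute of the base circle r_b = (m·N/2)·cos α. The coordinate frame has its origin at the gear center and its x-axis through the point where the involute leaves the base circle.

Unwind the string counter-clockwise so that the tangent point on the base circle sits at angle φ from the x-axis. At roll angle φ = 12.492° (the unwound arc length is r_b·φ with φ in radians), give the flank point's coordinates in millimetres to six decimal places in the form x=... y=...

x=123.953808 y=0.416408

pitch radius r_p = m·N/2 = 4.428·57/2 = 126.198000
base radius r_b = r_p·cos α = 126.198000·cos 16.326° = 121.109423
roll angle φ = 12.492° = 0.21802653 rad
x = r_b·(cos φ + φ·sin φ) = 121.109423·(0.97632622 + 0.21802653·0.21630330) = 123.953808
y = r_b·(sin φ − φ·cos φ) = 121.109423·(0.21630330 − 0.21802653·0.97632622) = 0.416408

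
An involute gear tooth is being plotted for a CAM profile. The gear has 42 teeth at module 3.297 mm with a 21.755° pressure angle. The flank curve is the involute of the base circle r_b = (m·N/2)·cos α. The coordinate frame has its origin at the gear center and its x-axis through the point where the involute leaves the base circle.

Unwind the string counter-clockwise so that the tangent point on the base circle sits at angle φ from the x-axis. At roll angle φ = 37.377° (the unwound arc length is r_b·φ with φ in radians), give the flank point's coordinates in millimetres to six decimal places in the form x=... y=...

x=76.567116 y=5.701357

pitch radius r_p = m·N/2 = 3.297·42/2 = 69.237000
base radius r_b = r_p·cos α = 69.237000·cos 21.755° = 64.305748
roll angle φ = 37.377° = 0.65235171 rad
x = r_b·(cos φ + φ·sin φ) = 64.305748·(0.79465837 + 0.65235171·0.60705689) = 76.567116
y = r_b·(sin φ − φ·cos φ) = 64.305748·(0.60705689 − 0.65235171·0.79465837) = 5.701357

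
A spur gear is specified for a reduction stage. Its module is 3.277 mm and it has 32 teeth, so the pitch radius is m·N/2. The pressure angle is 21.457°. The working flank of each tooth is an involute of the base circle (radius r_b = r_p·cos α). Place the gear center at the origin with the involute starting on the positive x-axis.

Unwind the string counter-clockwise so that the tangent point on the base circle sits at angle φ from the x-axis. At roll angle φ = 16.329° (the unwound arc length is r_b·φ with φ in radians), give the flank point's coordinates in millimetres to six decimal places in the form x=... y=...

pitch radius r_p = m·N/2 = 3.277·32/2 = 52.432000
base radius r_b = r_p·cos α = 52.432000·cos 21.457° = 48.798062
roll angle φ = 16.329° = 0.28499481 rad
x = r_b·(cos φ + φ·sin φ) = 48.798062·(0.95966311 + 0.28499481·0.28115247) = 50.739742
y = r_b·(sin φ − φ·cos φ) = 48.798062·(0.28115247 − 0.28499481·0.95966311) = 0.373474

x=50.739742 y=0.373474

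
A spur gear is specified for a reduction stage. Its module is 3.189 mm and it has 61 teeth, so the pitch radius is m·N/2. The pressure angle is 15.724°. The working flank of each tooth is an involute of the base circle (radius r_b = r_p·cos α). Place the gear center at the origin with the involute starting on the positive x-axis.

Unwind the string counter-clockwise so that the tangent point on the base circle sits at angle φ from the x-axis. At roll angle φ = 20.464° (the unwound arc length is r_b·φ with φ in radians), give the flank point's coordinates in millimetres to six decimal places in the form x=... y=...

x=99.407274 y=1.403856

pitch radius r_p = m·N/2 = 3.189·61/2 = 97.264500
base radius r_b = r_p·cos α = 97.264500·cos 15.724° = 93.624698
roll angle φ = 20.464° = 0.35716418 rad
x = r_b·(cos φ + φ·sin φ) = 93.624698·(0.93689205 + 0.35716418·0.34961878) = 99.407274
y = r_b·(sin φ − φ·cos φ) = 93.624698·(0.34961878 − 0.35716418·0.93689205) = 1.403856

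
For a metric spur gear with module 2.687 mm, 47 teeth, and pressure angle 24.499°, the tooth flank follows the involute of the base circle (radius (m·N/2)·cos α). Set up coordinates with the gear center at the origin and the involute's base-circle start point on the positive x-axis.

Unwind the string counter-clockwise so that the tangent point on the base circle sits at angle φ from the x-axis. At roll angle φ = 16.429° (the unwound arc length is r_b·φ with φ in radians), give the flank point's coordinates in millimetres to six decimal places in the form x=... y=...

x=59.773331 y=0.447849

pitch radius r_p = m·N/2 = 2.687·47/2 = 63.144500
base radius r_b = r_p·cos α = 63.144500·cos 24.499° = 57.459506
roll angle φ = 16.429° = 0.28674014 rad
x = r_b·(cos φ + φ·sin φ) = 57.459506·(0.95917095 + 0.28674014·0.28282697) = 59.773331
y = r_b·(sin φ − φ·cos φ) = 57.459506·(0.28282697 − 0.28674014·0.95917095) = 0.447849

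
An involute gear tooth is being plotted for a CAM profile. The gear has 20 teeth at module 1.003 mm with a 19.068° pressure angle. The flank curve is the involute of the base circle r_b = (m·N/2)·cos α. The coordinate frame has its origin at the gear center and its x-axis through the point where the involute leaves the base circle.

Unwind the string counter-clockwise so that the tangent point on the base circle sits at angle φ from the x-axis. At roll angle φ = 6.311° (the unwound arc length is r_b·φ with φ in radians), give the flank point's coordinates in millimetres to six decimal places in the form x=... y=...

x=9.537001 y=0.004218

pitch radius r_p = m·N/2 = 1.003·20/2 = 10.030000
base radius r_b = r_p·cos α = 10.030000·cos 19.068° = 9.479669
roll angle φ = 6.311° = 0.11014773 rad
x = r_b·(cos φ + φ·sin φ) = 9.479669·(0.99393987 + 0.11014773·0.10992514) = 9.537001
y = r_b·(sin φ − φ·cos φ) = 9.479669·(0.10992514 − 0.11014773·0.99393987) = 0.004218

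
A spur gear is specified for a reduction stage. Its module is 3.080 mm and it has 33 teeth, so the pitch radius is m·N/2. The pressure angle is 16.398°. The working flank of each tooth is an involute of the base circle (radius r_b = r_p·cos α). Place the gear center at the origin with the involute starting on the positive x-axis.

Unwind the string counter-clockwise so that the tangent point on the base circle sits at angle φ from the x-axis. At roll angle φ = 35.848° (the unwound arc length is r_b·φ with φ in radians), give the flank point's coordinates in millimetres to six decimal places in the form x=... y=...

pitch radius r_p = m·N/2 = 3.080·33/2 = 50.820000
base radius r_b = r_p·cos α = 50.820000·cos 16.398° = 48.752837
roll angle φ = 35.848° = 0.62566563 rad
x = r_b·(cos φ + φ·sin φ) = 48.752837·(0.81057348 + 0.62566563·0.58563694) = 57.381426
y = r_b·(sin φ − φ·cos φ) = 48.752837·(0.58563694 − 0.62566563·0.81057348) = 3.826560

x=57.381426 y=3.826560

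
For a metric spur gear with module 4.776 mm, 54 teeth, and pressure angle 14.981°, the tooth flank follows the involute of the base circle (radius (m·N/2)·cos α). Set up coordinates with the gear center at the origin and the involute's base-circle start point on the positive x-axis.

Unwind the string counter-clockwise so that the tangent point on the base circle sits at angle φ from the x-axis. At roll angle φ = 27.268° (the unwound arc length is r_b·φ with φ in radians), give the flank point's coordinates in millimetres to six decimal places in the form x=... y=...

pitch radius r_p = m·N/2 = 4.776·54/2 = 128.952000
base radius r_b = r_p·cos α = 128.952000·cos 14.981° = 124.569128
roll angle φ = 27.268° = 0.47591638 rad
x = r_b·(cos φ + φ·sin φ) = 124.569128·(0.88887325 + 0.47591638·0.45815319) = 137.887543
y = r_b·(sin φ − φ·cos φ) = 124.569128·(0.45815319 − 0.47591638·0.88887325) = 4.375347

x=137.887543 y=4.375347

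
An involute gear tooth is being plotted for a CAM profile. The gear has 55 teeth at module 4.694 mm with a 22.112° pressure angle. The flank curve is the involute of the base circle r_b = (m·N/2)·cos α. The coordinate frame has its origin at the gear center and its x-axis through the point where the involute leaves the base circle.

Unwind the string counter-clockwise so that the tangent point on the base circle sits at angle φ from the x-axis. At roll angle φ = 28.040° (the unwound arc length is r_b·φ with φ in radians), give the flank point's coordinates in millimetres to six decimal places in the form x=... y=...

x=133.065793 y=4.561474

pitch radius r_p = m·N/2 = 4.694·55/2 = 129.085000
base radius r_b = r_p·cos α = 129.085000·cos 22.112° = 119.590774
roll angle φ = 28.040° = 0.48939032 rad
x = r_b·(cos φ + φ·sin φ) = 119.590774·(0.88261962 + 0.48939032·0.47008786) = 133.065793
y = r_b·(sin φ − φ·cos φ) = 119.590774·(0.47008786 − 0.48939032·0.88261962) = 4.561474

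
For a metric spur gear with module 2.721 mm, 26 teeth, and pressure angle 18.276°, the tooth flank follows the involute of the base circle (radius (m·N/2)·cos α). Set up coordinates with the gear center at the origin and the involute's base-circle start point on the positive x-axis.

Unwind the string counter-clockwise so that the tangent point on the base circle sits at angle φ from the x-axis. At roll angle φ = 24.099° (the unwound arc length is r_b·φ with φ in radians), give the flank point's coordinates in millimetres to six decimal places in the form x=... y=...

x=36.429648 y=0.818461

pitch radius r_p = m·N/2 = 2.721·26/2 = 35.373000
base radius r_b = r_p·cos α = 35.373000·cos 18.276° = 33.588677
roll angle φ = 24.099° = 0.42060690 rad
x = r_b·(cos φ + φ·sin φ) = 33.588677·(0.91284130 + 0.42060690·0.40831453) = 36.429648
y = r_b·(sin φ − φ·cos φ) = 33.588677·(0.40831453 − 0.42060690·0.91284130) = 0.818461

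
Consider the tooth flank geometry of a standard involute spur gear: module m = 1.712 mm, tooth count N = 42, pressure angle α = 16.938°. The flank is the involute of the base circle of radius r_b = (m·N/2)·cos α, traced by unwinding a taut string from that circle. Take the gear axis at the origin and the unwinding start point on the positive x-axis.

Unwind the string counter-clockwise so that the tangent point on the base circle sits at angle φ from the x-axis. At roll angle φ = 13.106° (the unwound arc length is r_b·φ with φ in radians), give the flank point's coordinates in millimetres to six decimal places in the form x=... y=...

x=35.280450 y=0.136493

pitch radius r_p = m·N/2 = 1.712·42/2 = 35.952000
base radius r_b = r_p·cos α = 35.952000·cos 16.938° = 34.392423
roll angle φ = 13.106° = 0.22874285 rad
x = r_b·(cos φ + φ·sin φ) = 34.392423·(0.97395223 + 0.22874285·0.22675330) = 35.280450
y = r_b·(sin φ − φ·cos φ) = 34.392423·(0.22675330 − 0.22874285·0.97395223) = 0.136493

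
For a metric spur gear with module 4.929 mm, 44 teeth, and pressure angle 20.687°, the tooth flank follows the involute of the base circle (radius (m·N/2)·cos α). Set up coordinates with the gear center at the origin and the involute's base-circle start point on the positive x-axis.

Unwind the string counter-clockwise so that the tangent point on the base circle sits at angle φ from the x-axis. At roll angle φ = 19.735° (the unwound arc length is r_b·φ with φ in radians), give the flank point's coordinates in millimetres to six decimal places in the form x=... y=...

x=107.286830 y=1.365518

pitch radius r_p = m·N/2 = 4.929·44/2 = 108.438000
base radius r_b = r_p·cos α = 108.438000·cos 20.687° = 101.446374
roll angle φ = 19.735° = 0.34444073 rad
x = r_b·(cos φ + φ·sin φ) = 101.446374·(0.94126445 + 0.34444073·0.33767031) = 107.286830
y = r_b·(sin φ − φ·cos φ) = 101.446374·(0.33767031 − 0.34444073·0.94126445) = 1.365518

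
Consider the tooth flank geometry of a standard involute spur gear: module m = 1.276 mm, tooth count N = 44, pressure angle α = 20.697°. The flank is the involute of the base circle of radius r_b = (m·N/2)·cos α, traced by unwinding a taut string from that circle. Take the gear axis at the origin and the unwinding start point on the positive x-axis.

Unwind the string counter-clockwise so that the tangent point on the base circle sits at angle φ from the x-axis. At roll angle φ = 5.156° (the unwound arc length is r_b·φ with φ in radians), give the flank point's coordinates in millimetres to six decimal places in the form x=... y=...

pitch radius r_p = m·N/2 = 1.276·44/2 = 28.072000
base radius r_b = r_p·cos α = 28.072000·cos 20.697° = 26.260304
roll angle φ = 5.156° = 0.08998918 rad
x = r_b·(cos φ + φ·sin φ) = 26.260304·(0.99595371 + 0.08998918·0.08986777) = 26.366418
y = r_b·(sin φ − φ·cos φ) = 26.260304·(0.08986777 − 0.08998918·0.99595371) = 0.006374

x=26.366418 y=0.006374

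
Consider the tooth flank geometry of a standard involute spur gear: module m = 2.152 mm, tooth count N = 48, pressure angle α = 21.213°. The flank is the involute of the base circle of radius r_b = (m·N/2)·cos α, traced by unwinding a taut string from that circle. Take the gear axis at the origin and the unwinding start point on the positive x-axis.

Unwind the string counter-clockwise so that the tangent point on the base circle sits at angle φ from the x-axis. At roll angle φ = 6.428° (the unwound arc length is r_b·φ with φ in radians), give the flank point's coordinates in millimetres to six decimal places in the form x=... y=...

pitch radius r_p = m·N/2 = 2.152·48/2 = 51.648000
base radius r_b = r_p·cos α = 51.648000·cos 21.213° = 48.148421
roll angle φ = 6.428° = 0.11218976 rad
x = r_b·(cos φ + φ·sin φ) = 48.148421·(0.99371333 + 0.11218976·0.11195457) = 48.450479
y = r_b·(sin φ − φ·cos φ) = 48.148421·(0.11195457 − 0.11218976·0.99371333) = 0.022635

x=48.450479 y=0.022635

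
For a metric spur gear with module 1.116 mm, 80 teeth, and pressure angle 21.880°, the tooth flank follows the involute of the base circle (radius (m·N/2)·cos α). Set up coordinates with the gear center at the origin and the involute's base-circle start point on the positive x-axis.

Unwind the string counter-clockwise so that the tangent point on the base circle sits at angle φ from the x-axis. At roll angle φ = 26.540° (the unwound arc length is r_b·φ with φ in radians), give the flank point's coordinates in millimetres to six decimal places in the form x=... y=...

pitch radius r_p = m·N/2 = 1.116·80/2 = 44.640000
base radius r_b = r_p·cos α = 44.640000·cos 21.880° = 41.424420
roll angle φ = 26.540° = 0.46321038 rad
x = r_b·(cos φ + φ·sin φ) = 41.424420·(0.89462264 + 0.46321038·0.44682249) = 45.632953
y = r_b·(sin φ − φ·cos φ) = 41.424420·(0.44682249 − 0.46321038·0.89462264) = 1.343145

x=45.632953 y=1.343145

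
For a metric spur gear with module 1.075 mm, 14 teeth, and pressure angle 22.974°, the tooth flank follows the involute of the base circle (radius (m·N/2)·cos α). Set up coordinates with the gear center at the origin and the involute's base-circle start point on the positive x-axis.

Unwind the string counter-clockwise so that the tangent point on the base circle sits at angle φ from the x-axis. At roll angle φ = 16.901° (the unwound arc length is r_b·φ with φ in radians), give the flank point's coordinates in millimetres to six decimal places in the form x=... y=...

x=7.223023 y=0.058760

pitch radius r_p = m·N/2 = 1.075·14/2 = 7.525000
base radius r_b = r_p·cos α = 7.525000·cos 22.974° = 6.928133
roll angle φ = 16.901° = 0.29497810 rad
x = r_b·(cos φ + φ·sin φ) = 6.928133·(0.95680851 + 0.29497810·0.29071889) = 7.223023
y = r_b·(sin φ − φ·cos φ) = 6.928133·(0.29071889 − 0.29497810·0.95680851) = 0.058760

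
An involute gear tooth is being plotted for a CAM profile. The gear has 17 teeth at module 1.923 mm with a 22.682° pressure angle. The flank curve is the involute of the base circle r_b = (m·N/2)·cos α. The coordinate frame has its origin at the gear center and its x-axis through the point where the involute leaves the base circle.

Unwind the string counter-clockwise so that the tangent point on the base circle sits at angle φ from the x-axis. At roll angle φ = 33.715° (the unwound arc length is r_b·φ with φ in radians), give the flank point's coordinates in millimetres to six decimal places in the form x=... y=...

pitch radius r_p = m·N/2 = 1.923·17/2 = 16.345500
base radius r_b = r_p·cos α = 16.345500·cos 22.682° = 15.081327
roll angle φ = 33.715° = 0.58843776 rad
x = r_b·(cos φ + φ·sin φ) = 15.081327·(0.83180884 + 0.58843776·0.55506221) = 17.470638
y = r_b·(sin φ − φ·cos φ) = 15.081327·(0.55506221 − 0.58843776·0.83180884) = 0.989252

x=17.470638 y=0.989252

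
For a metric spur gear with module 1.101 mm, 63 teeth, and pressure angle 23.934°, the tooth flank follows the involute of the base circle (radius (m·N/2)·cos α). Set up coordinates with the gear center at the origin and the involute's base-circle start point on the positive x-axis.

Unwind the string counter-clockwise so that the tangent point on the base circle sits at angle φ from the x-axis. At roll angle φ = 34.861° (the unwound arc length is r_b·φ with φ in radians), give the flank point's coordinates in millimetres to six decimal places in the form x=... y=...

pitch radius r_p = m·N/2 = 1.101·63/2 = 34.681500
base radius r_b = r_p·cos α = 34.681500·cos 23.934° = 31.699355
roll angle φ = 34.861° = 0.60843923 rad
x = r_b·(cos φ + φ·sin φ) = 31.699355·(0.82054113 + 0.60843923·0.57158748) = 37.034907
y = r_b·(sin φ − φ·cos φ) = 31.699355·(0.57158748 − 0.60843923·0.82054113) = 2.293070

x=37.034907 y=2.293070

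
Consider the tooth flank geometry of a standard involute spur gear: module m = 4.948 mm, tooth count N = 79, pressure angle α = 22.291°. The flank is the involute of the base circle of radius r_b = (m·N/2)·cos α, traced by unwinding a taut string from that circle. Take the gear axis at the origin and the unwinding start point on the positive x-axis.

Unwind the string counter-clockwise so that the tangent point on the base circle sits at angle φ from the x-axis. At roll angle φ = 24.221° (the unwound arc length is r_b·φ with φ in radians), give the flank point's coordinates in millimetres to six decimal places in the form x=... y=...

x=196.284015 y=4.473021

pitch radius r_p = m·N/2 = 4.948·79/2 = 195.446000
base radius r_b = r_p·cos α = 195.446000·cos 22.291° = 180.840186
roll angle φ = 24.221° = 0.42273620 rad
x = r_b·(cos φ + φ·sin φ) = 180.840186·(0.91196981 + 0.42273620·0.41025732) = 196.284015
y = r_b·(sin φ − φ·cos φ) = 180.840186·(0.41025732 − 0.42273620·0.91196981) = 4.473021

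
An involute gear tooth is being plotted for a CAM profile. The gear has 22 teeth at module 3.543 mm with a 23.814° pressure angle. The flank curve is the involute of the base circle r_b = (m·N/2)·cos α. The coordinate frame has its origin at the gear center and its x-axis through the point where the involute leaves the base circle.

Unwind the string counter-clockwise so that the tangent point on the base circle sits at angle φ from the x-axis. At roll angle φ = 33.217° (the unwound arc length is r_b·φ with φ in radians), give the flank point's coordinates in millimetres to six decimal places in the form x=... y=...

pitch radius r_p = m·N/2 = 3.543·22/2 = 38.973000
base radius r_b = r_p·cos α = 38.973000·cos 23.814° = 35.654879
roll angle φ = 33.217° = 0.57974602 rad
x = r_b·(cos φ + φ·sin φ) = 35.654879·(0.83660181 + 0.57974602·0.54781147) = 41.152624
y = r_b·(sin φ − φ·cos φ) = 35.654879·(0.54781147 − 0.57974602·0.83660181) = 2.238945

x=41.152624 y=2.238945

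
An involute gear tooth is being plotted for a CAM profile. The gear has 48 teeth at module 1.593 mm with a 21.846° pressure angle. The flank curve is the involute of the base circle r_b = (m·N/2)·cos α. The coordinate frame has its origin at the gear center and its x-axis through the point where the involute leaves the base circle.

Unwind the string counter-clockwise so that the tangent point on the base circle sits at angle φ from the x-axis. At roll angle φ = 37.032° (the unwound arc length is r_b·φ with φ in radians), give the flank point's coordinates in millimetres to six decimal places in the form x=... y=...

x=42.142258 y=3.062337

pitch radius r_p = m·N/2 = 1.593·48/2 = 38.232000
base radius r_b = r_p·cos α = 38.232000·cos 21.846° = 35.486460
roll angle φ = 37.032° = 0.64633033 rad
x = r_b·(cos φ + φ·sin φ) = 35.486460·(0.79829927 + 0.64633033·0.60226097) = 42.142258
y = r_b·(sin φ − φ·cos φ) = 35.486460·(0.60226097 − 0.64633033·0.79829927) = 3.062337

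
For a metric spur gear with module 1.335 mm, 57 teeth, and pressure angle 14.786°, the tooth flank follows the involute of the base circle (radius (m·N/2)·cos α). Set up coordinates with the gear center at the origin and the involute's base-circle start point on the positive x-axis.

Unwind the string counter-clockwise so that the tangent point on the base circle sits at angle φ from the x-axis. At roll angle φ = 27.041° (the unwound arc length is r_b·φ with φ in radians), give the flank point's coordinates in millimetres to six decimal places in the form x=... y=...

pitch radius r_p = m·N/2 = 1.335·57/2 = 38.047500
base radius r_b = r_p·cos α = 38.047500·cos 14.786° = 36.787587
roll angle φ = 27.041° = 0.47195448 rad
x = r_b·(cos φ + φ·sin φ) = 36.787587·(0.89068143 + 0.47195448·0.45462797) = 40.659301
y = r_b·(sin φ − φ·cos φ) = 36.787587·(0.45462797 − 0.47195448·0.89068143) = 1.260596

x=40.659301 y=1.260596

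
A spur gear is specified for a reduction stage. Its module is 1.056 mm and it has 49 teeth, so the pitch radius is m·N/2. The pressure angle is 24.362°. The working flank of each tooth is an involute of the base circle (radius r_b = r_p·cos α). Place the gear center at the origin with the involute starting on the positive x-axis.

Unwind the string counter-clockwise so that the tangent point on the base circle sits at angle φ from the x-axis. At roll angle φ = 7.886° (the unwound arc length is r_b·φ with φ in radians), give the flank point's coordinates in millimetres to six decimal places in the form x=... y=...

x=23.790472 y=0.020445

pitch radius r_p = m·N/2 = 1.056·49/2 = 25.872000
base radius r_b = r_p·cos α = 25.872000·cos 24.362° = 23.568291
roll angle φ = 7.886° = 0.13763666 rad
x = r_b·(cos φ + φ·sin φ) = 23.568291·(0.99054302 + 0.13763666·0.13720251) = 23.790472
y = r_b·(sin φ − φ·cos φ) = 23.568291·(0.13720251 − 0.13763666·0.99054302) = 0.020445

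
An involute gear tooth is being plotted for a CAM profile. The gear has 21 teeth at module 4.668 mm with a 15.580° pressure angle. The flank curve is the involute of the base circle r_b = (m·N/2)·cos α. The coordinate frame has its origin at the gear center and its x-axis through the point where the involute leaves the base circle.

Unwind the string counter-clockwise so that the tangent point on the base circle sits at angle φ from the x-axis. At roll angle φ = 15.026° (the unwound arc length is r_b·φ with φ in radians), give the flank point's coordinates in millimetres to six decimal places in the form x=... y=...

x=48.808818 y=0.281912

pitch radius r_p = m·N/2 = 4.668·21/2 = 49.014000
base radius r_b = r_p·cos α = 49.014000·cos 15.580° = 47.213048
roll angle φ = 15.026° = 0.26225317 rad
x = r_b·(cos φ + φ·sin φ) = 47.213048·(0.96580828 + 0.26225317·0.25925734) = 48.808818
y = r_b·(sin φ − φ·cos φ) = 47.213048·(0.25925734 − 0.26225317·0.96580828) = 0.281912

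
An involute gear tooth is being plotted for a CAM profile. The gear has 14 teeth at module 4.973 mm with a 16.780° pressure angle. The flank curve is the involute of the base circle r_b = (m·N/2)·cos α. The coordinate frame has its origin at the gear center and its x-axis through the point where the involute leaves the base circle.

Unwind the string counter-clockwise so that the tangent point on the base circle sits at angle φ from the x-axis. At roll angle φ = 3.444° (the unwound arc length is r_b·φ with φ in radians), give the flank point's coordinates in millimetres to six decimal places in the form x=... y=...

pitch radius r_p = m·N/2 = 4.973·14/2 = 34.811000
base radius r_b = r_p·cos α = 34.811000·cos 16.780° = 33.328759
roll angle φ = 3.444° = 0.06010914 rad
x = r_b·(cos φ + φ·sin φ) = 33.328759·(0.99819399 + 0.06010914·0.06007295) = 33.388915
y = r_b·(sin φ − φ·cos φ) = 33.328759·(0.06007295 − 0.06010914·0.99819399) = 0.002412

x=33.388915 y=0.002412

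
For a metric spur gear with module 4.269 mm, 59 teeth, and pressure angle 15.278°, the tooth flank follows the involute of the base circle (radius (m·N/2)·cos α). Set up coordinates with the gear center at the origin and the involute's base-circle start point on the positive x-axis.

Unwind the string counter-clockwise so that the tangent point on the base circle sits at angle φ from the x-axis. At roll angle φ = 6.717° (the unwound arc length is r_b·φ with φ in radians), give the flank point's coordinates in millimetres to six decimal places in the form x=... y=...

pitch radius r_p = m·N/2 = 4.269·59/2 = 125.935500
base radius r_b = r_p·cos α = 125.935500·cos 15.278° = 121.484772
roll angle φ = 6.717° = 0.11723377 rad
x = r_b·(cos φ + φ·sin φ) = 121.484772·(0.99313599 + 0.11723377·0.11696541) = 122.316734
y = r_b·(sin φ − φ·cos φ) = 121.484772·(0.11696541 − 0.11723377·0.99313599) = 0.065157

x=122.316734 y=0.065157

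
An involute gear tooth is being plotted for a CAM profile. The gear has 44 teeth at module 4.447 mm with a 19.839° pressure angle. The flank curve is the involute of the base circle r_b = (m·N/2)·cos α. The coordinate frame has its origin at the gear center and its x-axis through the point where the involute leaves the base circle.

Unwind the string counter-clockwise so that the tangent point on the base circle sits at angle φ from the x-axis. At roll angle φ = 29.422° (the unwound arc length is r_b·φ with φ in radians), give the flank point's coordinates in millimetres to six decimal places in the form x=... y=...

x=103.372834 y=4.045291

pitch radius r_p = m·N/2 = 4.447·44/2 = 97.834000
base radius r_b = r_p·cos α = 97.834000·cos 19.839° = 92.027550
roll angle φ = 29.422° = 0.51351077 rad
x = r_b·(cos φ + φ·sin φ) = 92.027550·(0.87102525 + 0.51351077·0.49123824) = 103.372834
y = r_b·(sin φ − φ·cos φ) = 92.027550·(0.49123824 − 0.51351077·0.87102525) = 4.045291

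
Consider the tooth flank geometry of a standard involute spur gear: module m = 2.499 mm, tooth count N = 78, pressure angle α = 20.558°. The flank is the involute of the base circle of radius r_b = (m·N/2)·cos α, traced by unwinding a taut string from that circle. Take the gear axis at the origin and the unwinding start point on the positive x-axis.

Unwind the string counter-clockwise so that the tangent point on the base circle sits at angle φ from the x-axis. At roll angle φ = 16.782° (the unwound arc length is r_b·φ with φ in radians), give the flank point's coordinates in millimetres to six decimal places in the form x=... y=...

pitch radius r_p = m·N/2 = 2.499·78/2 = 97.461000
base radius r_b = r_p·cos α = 97.461000·cos 20.558° = 91.254410
roll angle φ = 16.782° = 0.29290116 rad
x = r_b·(cos φ + φ·sin φ) = 91.254410·(0.95741025 + 0.29290116·0.28873103) = 95.085262
y = r_b·(sin φ − φ·cos φ) = 91.254410·(0.28873103 − 0.29290116·0.95741025) = 0.757819

x=95.085262 y=0.757819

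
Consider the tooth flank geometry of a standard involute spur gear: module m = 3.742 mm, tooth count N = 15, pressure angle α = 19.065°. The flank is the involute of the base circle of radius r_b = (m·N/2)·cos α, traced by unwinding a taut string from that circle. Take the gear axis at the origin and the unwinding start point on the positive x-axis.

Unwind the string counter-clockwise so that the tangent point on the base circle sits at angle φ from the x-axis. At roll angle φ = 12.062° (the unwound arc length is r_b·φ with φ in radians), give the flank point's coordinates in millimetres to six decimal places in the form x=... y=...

pitch radius r_p = m·N/2 = 3.742·15/2 = 28.065000
base radius r_b = r_p·cos α = 28.065000·cos 19.065° = 26.525596
roll angle φ = 12.062° = 0.21052161 rad
x = r_b·(cos φ + φ·sin φ) = 26.525596·(0.97792205 + 0.21052161·0.20897003) = 27.106898
y = r_b·(sin φ − φ·cos φ) = 26.525596·(0.20897003 − 0.21052161·0.97792205) = 0.082131

x=27.106898 y=0.082131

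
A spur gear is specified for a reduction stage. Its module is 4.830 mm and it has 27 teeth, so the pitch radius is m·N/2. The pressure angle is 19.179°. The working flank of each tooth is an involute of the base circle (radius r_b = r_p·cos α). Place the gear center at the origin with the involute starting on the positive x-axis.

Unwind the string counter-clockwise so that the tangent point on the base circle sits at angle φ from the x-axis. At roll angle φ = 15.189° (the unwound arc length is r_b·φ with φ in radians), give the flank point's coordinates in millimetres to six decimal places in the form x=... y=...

x=63.712080 y=0.379773

pitch radius r_p = m·N/2 = 4.830·27/2 = 65.205000
base radius r_b = r_p·cos α = 65.205000·cos 19.179° = 61.585917
roll angle φ = 15.189° = 0.26509806 rad
x = r_b·(cos φ + φ·sin φ) = 61.585917·(0.96506681 + 0.26509806·0.26200390) = 63.712080
y = r_b·(sin φ − φ·cos φ) = 61.585917·(0.26200390 − 0.26509806·0.96506681) = 0.379773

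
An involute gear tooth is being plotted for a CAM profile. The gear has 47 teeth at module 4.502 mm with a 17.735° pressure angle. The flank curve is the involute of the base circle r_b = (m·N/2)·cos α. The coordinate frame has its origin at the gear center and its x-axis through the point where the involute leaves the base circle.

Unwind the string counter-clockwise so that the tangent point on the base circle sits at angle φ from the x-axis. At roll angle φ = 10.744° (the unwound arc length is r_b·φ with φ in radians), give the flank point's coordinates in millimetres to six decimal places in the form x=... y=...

x=102.525190 y=0.220703

pitch radius r_p = m·N/2 = 4.502·47/2 = 105.797000
base radius r_b = r_p·cos α = 105.797000·cos 17.735° = 100.769059
roll angle φ = 10.744° = 0.18751817 rad
x = r_b·(cos φ + φ·sin φ) = 100.769059·(0.98246993 + 0.18751817·0.18642115) = 102.525190
y = r_b·(sin φ − φ·cos φ) = 100.769059·(0.18642115 − 0.18751817·0.98246993) = 0.220703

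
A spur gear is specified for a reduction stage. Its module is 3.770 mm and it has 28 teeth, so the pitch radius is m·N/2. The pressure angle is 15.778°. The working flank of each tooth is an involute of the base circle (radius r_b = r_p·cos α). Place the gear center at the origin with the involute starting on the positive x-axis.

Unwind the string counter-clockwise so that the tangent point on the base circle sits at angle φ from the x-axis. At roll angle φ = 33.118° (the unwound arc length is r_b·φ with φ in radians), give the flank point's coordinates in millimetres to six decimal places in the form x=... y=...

x=58.580546 y=3.161646

pitch radius r_p = m·N/2 = 3.770·28/2 = 52.780000
base radius r_b = r_p·cos α = 52.780000·cos 15.778° = 50.791380
roll angle φ = 33.118° = 0.57801814 rad
x = r_b·(cos φ + φ·sin φ) = 50.791380·(0.83754711 + 0.57801814·0.54636511) = 58.580546
y = r_b·(sin φ − φ·cos φ) = 50.791380·(0.54636511 − 0.57801814·0.83754711) = 3.161646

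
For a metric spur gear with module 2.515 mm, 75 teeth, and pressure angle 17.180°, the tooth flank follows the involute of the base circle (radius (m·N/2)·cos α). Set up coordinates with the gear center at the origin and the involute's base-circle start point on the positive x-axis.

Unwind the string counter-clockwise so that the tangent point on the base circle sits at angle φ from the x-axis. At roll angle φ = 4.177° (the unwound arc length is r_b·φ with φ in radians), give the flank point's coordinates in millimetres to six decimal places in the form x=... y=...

pitch radius r_p = m·N/2 = 2.515·75/2 = 94.312500
base radius r_b = r_p·cos α = 94.312500·cos 17.180° = 90.104420
roll angle φ = 4.177° = 0.07290240 rad
x = r_b·(cos φ + φ·sin φ) = 90.104420·(0.99734380 + 0.07290240·0.07283784) = 90.343544
y = r_b·(sin φ − φ·cos φ) = 90.104420·(0.07283784 − 0.07290240·0.99734380) = 0.011631

x=90.343544 y=0.011631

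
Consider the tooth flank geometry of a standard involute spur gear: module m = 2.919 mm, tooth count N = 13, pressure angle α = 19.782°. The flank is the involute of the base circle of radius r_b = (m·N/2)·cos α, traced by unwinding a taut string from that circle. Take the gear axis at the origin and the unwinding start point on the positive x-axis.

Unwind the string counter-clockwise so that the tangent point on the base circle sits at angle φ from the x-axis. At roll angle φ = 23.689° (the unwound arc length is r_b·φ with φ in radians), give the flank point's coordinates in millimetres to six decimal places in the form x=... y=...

x=19.315204 y=0.413466

pitch radius r_p = m·N/2 = 2.919·13/2 = 18.973500
base radius r_b = r_p·cos α = 18.973500·cos 19.782° = 17.853820
roll angle φ = 23.689° = 0.41345105 rad
x = r_b·(cos φ + φ·sin φ) = 17.853820·(0.91573974 + 0.41345105·0.40177197) = 19.315204
y = r_b·(sin φ − φ·cos φ) = 17.853820·(0.40177197 − 0.41345105·0.91573974) = 0.413466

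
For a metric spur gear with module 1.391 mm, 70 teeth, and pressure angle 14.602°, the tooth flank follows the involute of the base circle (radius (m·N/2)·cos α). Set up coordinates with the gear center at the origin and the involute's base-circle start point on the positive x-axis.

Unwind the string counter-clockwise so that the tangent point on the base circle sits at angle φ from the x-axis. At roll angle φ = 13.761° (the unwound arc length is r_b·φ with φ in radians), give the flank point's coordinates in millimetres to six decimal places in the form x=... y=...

x=48.451776 y=0.216317

pitch radius r_p = m·N/2 = 1.391·70/2 = 48.685000
base radius r_b = r_p·cos α = 48.685000·cos 14.602° = 47.112493
roll angle φ = 13.761° = 0.24017476 rad
x = r_b·(cos φ + φ·sin φ) = 47.112493·(0.97129642 + 0.24017476·0.23787237) = 48.451776
y = r_b·(sin φ − φ·cos φ) = 47.112493·(0.23787237 − 0.24017476·0.97129642) = 0.216317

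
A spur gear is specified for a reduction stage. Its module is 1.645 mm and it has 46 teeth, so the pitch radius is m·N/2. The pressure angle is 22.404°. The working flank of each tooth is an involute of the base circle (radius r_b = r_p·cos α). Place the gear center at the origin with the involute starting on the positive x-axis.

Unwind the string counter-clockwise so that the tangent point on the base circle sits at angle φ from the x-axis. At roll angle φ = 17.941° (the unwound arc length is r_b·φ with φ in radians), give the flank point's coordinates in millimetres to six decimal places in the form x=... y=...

x=36.652242 y=0.354484

pitch radius r_p = m·N/2 = 1.645·46/2 = 37.835000
base radius r_b = r_p·cos α = 37.835000·cos 22.404° = 34.979193
roll angle φ = 17.941° = 0.31312952 rad
x = r_b·(cos φ + φ·sin φ) = 34.979193·(0.95137422 + 0.31312952·0.30803749) = 36.652242
y = r_b·(sin φ − φ·cos φ) = 34.979193·(0.30803749 − 0.31312952·0.95137422) = 0.354484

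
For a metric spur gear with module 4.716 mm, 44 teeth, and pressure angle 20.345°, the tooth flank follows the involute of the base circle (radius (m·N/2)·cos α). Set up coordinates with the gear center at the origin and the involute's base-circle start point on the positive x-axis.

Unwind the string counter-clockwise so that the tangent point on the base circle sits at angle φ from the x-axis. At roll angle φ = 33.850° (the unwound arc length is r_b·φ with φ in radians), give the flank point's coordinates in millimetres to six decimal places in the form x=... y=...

x=112.803723 y=6.456149

pitch radius r_p = m·N/2 = 4.716·44/2 = 103.752000
base radius r_b = r_p·cos α = 103.752000·cos 20.345° = 97.279552
roll angle φ = 33.850° = 0.59079395 rad
x = r_b·(cos φ + φ·sin φ) = 97.279552·(0.83049869 + 0.59079395·0.55702057) = 112.803723
y = r_b·(sin φ − φ·cos φ) = 97.279552·(0.55702057 − 0.59079395·0.83049869) = 6.456149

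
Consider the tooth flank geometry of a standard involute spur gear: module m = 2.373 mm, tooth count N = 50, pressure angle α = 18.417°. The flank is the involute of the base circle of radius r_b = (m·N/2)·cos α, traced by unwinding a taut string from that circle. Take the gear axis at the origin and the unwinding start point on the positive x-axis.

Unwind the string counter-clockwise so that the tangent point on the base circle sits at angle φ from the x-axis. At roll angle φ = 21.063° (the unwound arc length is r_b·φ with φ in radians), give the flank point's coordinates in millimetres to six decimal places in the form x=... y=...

x=59.962350 y=0.919592

pitch radius r_p = m·N/2 = 2.373·50/2 = 59.325000
base radius r_b = r_p·cos α = 59.325000·cos 18.417° = 56.286511
roll angle φ = 21.063° = 0.36761870 rad
x = r_b·(cos φ + φ·sin φ) = 56.286511·(0.93318582 + 0.36761870·0.35939426) = 59.962350
y = r_b·(sin φ − φ·cos φ) = 56.286511·(0.35939426 − 0.36761870·0.93318582) = 0.919592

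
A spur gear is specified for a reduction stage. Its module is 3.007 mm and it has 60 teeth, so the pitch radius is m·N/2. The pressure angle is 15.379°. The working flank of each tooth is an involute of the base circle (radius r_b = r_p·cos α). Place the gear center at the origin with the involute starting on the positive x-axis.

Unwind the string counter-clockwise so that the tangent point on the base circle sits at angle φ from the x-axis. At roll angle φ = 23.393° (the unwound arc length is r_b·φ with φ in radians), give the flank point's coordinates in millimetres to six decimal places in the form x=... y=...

pitch radius r_p = m·N/2 = 3.007·60/2 = 90.210000
base radius r_b = r_p·cos α = 90.210000·cos 15.379° = 86.979821
roll angle φ = 23.393° = 0.40828487 rad
x = r_b·(cos φ + φ·sin φ) = 86.979821·(0.91780314 + 0.40828487·0.39703576) = 93.930103
y = r_b·(sin φ − φ·cos φ) = 86.979821·(0.39703576 − 0.40828487·0.91780314) = 1.940574

x=93.930103 y=1.940574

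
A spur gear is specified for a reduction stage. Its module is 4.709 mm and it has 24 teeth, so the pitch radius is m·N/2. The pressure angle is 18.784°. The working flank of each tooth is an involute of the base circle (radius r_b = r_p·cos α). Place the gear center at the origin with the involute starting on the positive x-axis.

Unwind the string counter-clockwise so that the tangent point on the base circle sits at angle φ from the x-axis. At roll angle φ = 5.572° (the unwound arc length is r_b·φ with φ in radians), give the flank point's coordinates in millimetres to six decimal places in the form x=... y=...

x=53.750722 y=0.016386

pitch radius r_p = m·N/2 = 4.709·24/2 = 56.508000
base radius r_b = r_p·cos α = 56.508000·cos 18.784° = 53.498340
roll angle φ = 5.572° = 0.09724975 rad
x = r_b·(cos φ + φ·sin φ) = 53.498340·(0.99527497 + 0.09724975·0.09709653) = 53.750722
y = r_b·(sin φ − φ·cos φ) = 53.498340·(0.09709653 − 0.09724975·0.99527497) = 0.016386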